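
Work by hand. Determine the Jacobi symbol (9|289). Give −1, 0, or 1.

1

Reciprocity: 9 ≡ 1 and 289 ≡ 1 (mod 4), so (9/289) = +(289/9).
Reduce top mod 9: now compute (1/9).
Reached (1/9) = 1. Collecting the sign flips along the way, the symbol is +1.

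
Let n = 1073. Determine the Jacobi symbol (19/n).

Reciprocity: 19 ≡ 3 and 1073 ≡ 1 (mod 4), so (19/1073) = +(1073/19).
Reduce top mod 19: now compute (9/19).
Reciprocity: 9 ≡ 1 and 19 ≡ 3 (mod 4), so (9/19) = +(19/9).
Reduce top mod 9: now compute (1/9).
Reached (1/9) = 1. Collecting the sign flips along the way, the symbol is +1.

1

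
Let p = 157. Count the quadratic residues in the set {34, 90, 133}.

1

(34/157) = -1 → non-residue.
(90/157) = +1 → QR.
(133/157) = -1 → non-residue.
Total quadratic residues among the 3: 1.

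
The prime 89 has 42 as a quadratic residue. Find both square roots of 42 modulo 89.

24, 65

89 ≡ 1 (mod 4), so we find a root by search.
Trying successive values, 24² = 576 ≡ 42 (mod 89). The other root is 89 − 24 = 65.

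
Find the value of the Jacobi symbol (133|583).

Reciprocity: 133 ≡ 1 and 583 ≡ 3 (mod 4), so (133/583) = +(583/133).
Reduce top mod 133: now compute (51/133).
Reciprocity: 51 ≡ 3 and 133 ≡ 1 (mod 4), so (51/133) = +(133/51).
Reduce top mod 51: now compute (31/51).
Reciprocity: 31 ≡ 3 and 51 ≡ 3 (mod 4), so (31/51) = −(51/31).
Reduce top mod 31: now compute (20/31).
Pull out 2^2: since 31 ≡ 7 (mod 8), (2/31) = +1, so (2/31)^2 = +1.
Reciprocity: 5 ≡ 1 and 31 ≡ 3 (mod 4), so (5/31) = +(31/5).
Reduce top mod 5: now compute (1/5).
Reached (1/5) = 1. Collecting the sign flips along the way, the symbol is -1.

-1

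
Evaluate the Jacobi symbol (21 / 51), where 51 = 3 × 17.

Reciprocity: 21 ≡ 1 and 51 ≡ 3 (mod 4), so (21/51) = +(51/21).
Reduce top mod 21: now compute (9/21).
Reciprocity: 9 ≡ 1 and 21 ≡ 1 (mod 4), so (9/21) = +(21/9).
Reduce top mod 9: now compute (3/9).
Reciprocity: 3 ≡ 3 and 9 ≡ 1 (mod 4), so (3/9) = +(9/3).
Reduce top mod 3: now compute (0/3).
Top reduces to 0: gcd > 1, so the symbol is 0.

0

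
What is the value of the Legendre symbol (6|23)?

1

Pull out 2: since 23 ≡ 7 (mod 8), (2/23) = +1.
Reciprocity: 3 ≡ 3 and 23 ≡ 3 (mod 4), so (3/23) = −(23/3).
Reduce top mod 3: now compute (2/3).
Pull out 2: since 3 ≡ 3 (mod 8), (2/3) = -1.
Reached (1/3) = 1. Collecting the sign flips along the way, the symbol is +1.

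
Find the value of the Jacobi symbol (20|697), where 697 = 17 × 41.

Pull out 2^2: since 697 ≡ 1 (mod 8), (2/697) = +1, so (2/697)^2 = +1.
Reciprocity: 5 ≡ 1 and 697 ≡ 1 (mod 4), so (5/697) = +(697/5).
Reduce top mod 5: now compute (2/5).
Pull out 2: since 5 ≡ 5 (mod 8), (2/5) = -1.
Reached (1/5) = 1. Collecting the sign flips along the way, the symbol is -1.

-1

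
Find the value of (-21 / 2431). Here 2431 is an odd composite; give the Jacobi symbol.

First reduce: -21 ≡ 2410 (mod 2431).
Pull out 2: since 2431 ≡ 7 (mod 8), (2/2431) = +1.
Reciprocity: 1205 ≡ 1 and 2431 ≡ 3 (mod 4), so (1205/2431) = +(2431/1205).
Reduce top mod 1205: now compute (21/1205).
Reciprocity: 21 ≡ 1 and 1205 ≡ 1 (mod 4), so (21/1205) = +(1205/21).
Reduce top mod 21: now compute (8/21).
Pull out 2^3: since 21 ≡ 5 (mod 8), (2/21) = -1, so (2/21)^3 = -1.
Reached (1/21) = 1. Collecting the sign flips along the way, the symbol is -1.

-1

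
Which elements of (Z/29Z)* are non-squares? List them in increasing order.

2 3 8 10 11 12 14 15 17 18 19 21 26 27

Square k = 1,…,14 (k and 29−k give the same square):
1²=1, 2²=4, 3²=9, 4²=16, 5²=25, 6²≡7, 7²≡20, 8²≡6, 9²≡23, 10²≡13, 11²≡5, 12²≡28, 13²≡24, 14²≡22 (mod 29).
The residues are {1, 4, 5, 6, 7, 9, 13, 16, 20, 22, 23, 24, 25, 28}; the non-residues are the remaining 14 nonzero classes.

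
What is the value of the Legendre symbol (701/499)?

-1

First reduce: 701 ≡ 202 (mod 499).
Pull out 2: since 499 ≡ 3 (mod 8), (2/499) = -1.
Reciprocity: 101 ≡ 1 and 499 ≡ 3 (mod 4), so (101/499) = +(499/101).
Reduce top mod 101: now compute (95/101).
Reciprocity: 95 ≡ 3 and 101 ≡ 1 (mod 4), so (95/101) = +(101/95).
Reduce top mod 95: now compute (6/95).
Pull out 2: since 95 ≡ 7 (mod 8), (2/95) = +1.
Reciprocity: 3 ≡ 3 and 95 ≡ 3 (mod 4), so (3/95) = −(95/3).
Reduce top mod 3: now compute (2/3).
Pull out 2: since 3 ≡ 3 (mod 8), (2/3) = -1.
Reached (1/3) = 1. Collecting the sign flips along the way, the symbol is -1.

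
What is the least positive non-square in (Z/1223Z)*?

(2/1223) = +1, so 2 is a residue.
(3/1223) = +1, so 3 is a residue.
(4/1223) = +1, so 4 is a residue.
(5/1223) = −1, so 5 is the smallest positive non-residue mod 1223.

5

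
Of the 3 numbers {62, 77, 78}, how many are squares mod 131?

2

(62/131) = +1 → QR.
(77/131) = +1 → QR.
(78/131) = -1 → non-residue.
Total quadratic residues among the 3: 2.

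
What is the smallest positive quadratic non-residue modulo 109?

2

(2/109) = −1, so 2 is the smallest positive non-residue mod 109.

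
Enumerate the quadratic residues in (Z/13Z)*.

1, 3, 4, 9, 10, 12

Square k = 1,…,6 (k and 13−k give the same square):
1²=1, 2²=4, 3²=9, 4²≡3, 5²≡12, 6²≡10 (mod 13).
So the quadratic residues mod 13 are {1, 3, 4, 9, 10, 12}.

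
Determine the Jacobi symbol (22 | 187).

0

Pull out 2: since 187 ≡ 3 (mod 8), (2/187) = -1.
Reciprocity: 11 ≡ 3 and 187 ≡ 3 (mod 4), so (11/187) = −(187/11).
Reduce top mod 11: now compute (0/11).
Top reduces to 0: gcd > 1, so the symbol is 0.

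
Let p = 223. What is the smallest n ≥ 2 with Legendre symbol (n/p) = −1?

(2/223) = +1, so 2 is a residue.
(3/223) = −1, so 3 is the smallest positive non-residue mod 223.

3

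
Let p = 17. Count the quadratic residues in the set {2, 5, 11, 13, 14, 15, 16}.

4

(2/17) = +1 → QR.
(5/17) = -1 → non-residue.
(11/17) = -1 → non-residue.
(13/17) = +1 → QR.
(14/17) = -1 → non-residue.
(15/17) = +1 → QR.
(16/17) = +1 → QR.
Total quadratic residues among the 7: 4.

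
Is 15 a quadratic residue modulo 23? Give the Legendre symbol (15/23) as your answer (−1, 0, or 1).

-1

Reciprocity: 15 ≡ 3 and 23 ≡ 3 (mod 4), so (15/23) = −(23/15).
Reduce top mod 15: now compute (8/15).
Pull out 2^3: since 15 ≡ 7 (mod 8), (2/15) = +1, so (2/15)^3 = +1.
Reached (1/15) = 1. Collecting the sign flips along the way, the symbol is -1.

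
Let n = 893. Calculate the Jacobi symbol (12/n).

-1

Pull out 2^2: since 893 ≡ 5 (mod 8), (2/893) = -1, so (2/893)^2 = +1.
Reciprocity: 3 ≡ 3 and 893 ≡ 1 (mod 4), so (3/893) = +(893/3).
Reduce top mod 3: now compute (2/3).
Pull out 2: since 3 ≡ 3 (mod 8), (2/3) = -1.
Reached (1/3) = 1. Collecting the sign flips along the way, the symbol is -1.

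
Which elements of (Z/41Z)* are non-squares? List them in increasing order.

3 6 7 11 12 13 14 15 17 19 22 24 26 27 28 29 30 34 35 38

Square k = 1,…,20 (k and 41−k give the same square):
1²=1, 2²=4, 3²=9, 4²=16, 5²=25, 6²=36, 7²≡8, 8²≡23, 9²≡40, 10²≡18, 11²≡39, 12²≡21, 13²≡5, 14²≡32, 15²≡20, 16²≡10, 17²≡2, 18²≡37, 19²≡33, 20²≡31 (mod 41).
The residues are {1, 2, 4, 5, 8, 9, 10, 16, 18, 20, 21, 23, 25, 31, 32, 33, 36, 37, 39, 40}; the non-residues are the remaining 20 nonzero classes.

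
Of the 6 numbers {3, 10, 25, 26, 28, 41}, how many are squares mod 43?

3

(3/43) = -1 → non-residue.
(10/43) = +1 → QR.
(25/43) = +1 → QR.
(26/43) = -1 → non-residue.
(28/43) = -1 → non-residue.
(41/43) = +1 → QR.
Total quadratic residues among the 6: 3.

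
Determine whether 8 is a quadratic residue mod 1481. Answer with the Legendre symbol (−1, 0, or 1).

Pull out 2^3: since 1481 ≡ 1 (mod 8), (2/1481) = +1, so (2/1481)^3 = +1.
Reached (1/1481) = 1. Collecting the sign flips along the way, the symbol is +1.

1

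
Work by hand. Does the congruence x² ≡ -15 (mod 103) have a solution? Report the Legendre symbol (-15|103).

First reduce: -15 ≡ 88 (mod 103).
Pull out 2^3: since 103 ≡ 7 (mod 8), (2/103) = +1, so (2/103)^3 = +1.
Reciprocity: 11 ≡ 3 and 103 ≡ 3 (mod 4), so (11/103) = −(103/11).
Reduce top mod 11: now compute (4/11).
Pull out 2^2: since 11 ≡ 3 (mod 8), (2/11) = -1, so (2/11)^2 = +1.
Reached (1/11) = 1. Collecting the sign flips along the way, the symbol is -1.

-1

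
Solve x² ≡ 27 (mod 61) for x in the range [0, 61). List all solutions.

24, 37

61 ≡ 1 (mod 4), so we find a root by search.
Trying successive values, 24² = 576 ≡ 27 (mod 61). The other root is 61 − 24 = 37.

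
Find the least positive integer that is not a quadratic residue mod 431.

(2/431) = +1, so 2 is a residue.
(3/431) = +1, so 3 is a residue.
(4/431) = +1, so 4 is a residue.
(5/431) = +1, so 5 is a residue.
(6/431) = +1, so 6 is a residue.
(7/431) = −1, so 7 is the smallest positive non-residue mod 431.

7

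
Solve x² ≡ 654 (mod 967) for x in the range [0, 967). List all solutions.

Since 967 ≡ 3 (mod 4), a square root of 654 is 654^((967+1)/4) = 654^242 mod 967.
Repeated squaring: 654^2≡302, 654^4≡306, 654^8≡804, 654^16≡460, 654^32≡794, 654^64≡919, 654^128≡370 (mod 967).
654^242 = 654^(128+64+32+16+2) ≡ 115 (mod 967).
Check: 115² = 13225 ≡ 654 (mod 967). The two roots are 115 and 852.

115, 852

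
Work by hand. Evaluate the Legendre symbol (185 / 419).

Reciprocity: 185 ≡ 1 and 419 ≡ 3 (mod 4), so (185/419) = +(419/185).
Reduce top mod 185: now compute (49/185).
Reciprocity: 49 ≡ 1 and 185 ≡ 1 (mod 4), so (49/185) = +(185/49).
Reduce top mod 49: now compute (38/49).
Pull out 2: since 49 ≡ 1 (mod 8), (2/49) = +1.
Reciprocity: 19 ≡ 3 and 49 ≡ 1 (mod 4), so (19/49) = +(49/19).
Reduce top mod 19: now compute (11/19).
Reciprocity: 11 ≡ 3 and 19 ≡ 3 (mod 4), so (11/19) = −(19/11).
Reduce top mod 11: now compute (8/11).
Pull out 2^3: since 11 ≡ 3 (mod 8), (2/11) = -1, so (2/11)^3 = -1.
Reached (1/11) = 1. Collecting the sign flips along the way, the symbol is +1.

1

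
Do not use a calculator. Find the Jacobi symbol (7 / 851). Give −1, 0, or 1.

-1

Reciprocity: 7 ≡ 3 and 851 ≡ 3 (mod 4), so (7/851) = −(851/7).
Reduce top mod 7: now compute (4/7).
Pull out 2^2: since 7 ≡ 7 (mod 8), (2/7) = +1, so (2/7)^2 = +1.
Reached (1/7) = 1. Collecting the sign flips along the way, the symbol is -1.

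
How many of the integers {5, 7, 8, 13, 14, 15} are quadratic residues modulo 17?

3

(5/17) = -1 → non-residue.
(7/17) = -1 → non-residue.
(8/17) = +1 → QR.
(13/17) = +1 → QR.
(14/17) = -1 → non-residue.
(15/17) = +1 → QR.
Total quadratic residues among the 6: 3.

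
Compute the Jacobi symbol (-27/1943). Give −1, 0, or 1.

First reduce: -27 ≡ 1916 (mod 1943).
Pull out 2^2: since 1943 ≡ 7 (mod 8), (2/1943) = +1, so (2/1943)^2 = +1.
Reciprocity: 479 ≡ 3 and 1943 ≡ 3 (mod 4), so (479/1943) = −(1943/479).
Reduce top mod 479: now compute (27/479).
Reciprocity: 27 ≡ 3 and 479 ≡ 3 (mod 4), so (27/479) = −(479/27).
Reduce top mod 27: now compute (20/27).
Pull out 2^2: since 27 ≡ 3 (mod 8), (2/27) = -1, so (2/27)^2 = +1.
Reciprocity: 5 ≡ 1 and 27 ≡ 3 (mod 4), so (5/27) = +(27/5).
Reduce top mod 5: now compute (2/5).
Pull out 2: since 5 ≡ 5 (mod 8), (2/5) = -1.
Reached (1/5) = 1. Collecting the sign flips along the way, the symbol is -1.

-1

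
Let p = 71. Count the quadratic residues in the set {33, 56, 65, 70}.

0

(33/71) = -1 → non-residue.
(56/71) = -1 → non-residue.
(65/71) = -1 → non-residue.
(70/71) = -1 → non-residue.
Total quadratic residues among the 4: 0.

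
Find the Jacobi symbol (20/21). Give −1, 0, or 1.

1

Pull out 2^2: since 21 ≡ 5 (mod 8), (2/21) = -1, so (2/21)^2 = +1.
Reciprocity: 5 ≡ 1 and 21 ≡ 1 (mod 4), so (5/21) = +(21/5).
Reduce top mod 5: now compute (1/5).
Reached (1/5) = 1. Collecting the sign flips along the way, the symbol is +1.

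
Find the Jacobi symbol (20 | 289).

Pull out 2^2: since 289 ≡ 1 (mod 8), (2/289) = +1, so (2/289)^2 = +1.
Reciprocity: 5 ≡ 1 and 289 ≡ 1 (mod 4), so (5/289) = +(289/5).
Reduce top mod 5: now compute (4/5).
Pull out 2^2: since 5 ≡ 5 (mod 8), (2/5) = -1, so (2/5)^2 = +1.
Reached (1/5) = 1. Collecting the sign flips along the way, the symbol is +1.

1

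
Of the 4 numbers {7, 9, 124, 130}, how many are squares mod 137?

(7/137) = +1 → QR.
(9/137) = +1 → QR.
(124/137) = -1 → non-residue.
(130/137) = +1 → QR.
Total quadratic residues among the 4: 3.

3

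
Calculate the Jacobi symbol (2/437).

-1

Pull out 2: since 437 ≡ 5 (mod 8), (2/437) = -1.
Reached (1/437) = 1. Collecting the sign flips along the way, the symbol is -1.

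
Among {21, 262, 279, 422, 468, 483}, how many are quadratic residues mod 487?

(21/487) = +1 → QR.
(262/487) = -1 → non-residue.
(279/487) = +1 → QR.
(422/487) = -1 → non-residue.
(468/487) = -1 → non-residue.
(483/487) = -1 → non-residue.
Total quadratic residues among the 6: 2.

2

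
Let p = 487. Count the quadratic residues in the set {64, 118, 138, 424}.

(64/487) = +1 → QR.
(118/487) = -1 → non-residue.
(138/487) = +1 → QR.
(424/487) = +1 → QR.
Total quadratic residues among the 4: 3.

3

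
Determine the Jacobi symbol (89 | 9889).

1

Reciprocity: 89 ≡ 1 and 9889 ≡ 1 (mod 4), so (89/9889) = +(9889/89).
Reduce top mod 89: now compute (10/89).
Pull out 2: since 89 ≡ 1 (mod 8), (2/89) = +1.
Reciprocity: 5 ≡ 1 and 89 ≡ 1 (mod 4), so (5/89) = +(89/5).
Reduce top mod 5: now compute (4/5).
Pull out 2^2: since 5 ≡ 5 (mod 8), (2/5) = -1, so (2/5)^2 = +1.
Reached (1/5) = 1. Collecting the sign flips along the way, the symbol is +1.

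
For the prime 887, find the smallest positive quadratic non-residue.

(2/887) = +1, so 2 is a residue.
(3/887) = +1, so 3 is a residue.
(4/887) = +1, so 4 is a residue.
(5/887) = −1, so 5 is the smallest positive non-residue mod 887.

5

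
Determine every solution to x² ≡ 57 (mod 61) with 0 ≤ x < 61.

22, 39

61 ≡ 1 (mod 4), so we find a root by search.
Trying successive values, 22² = 484 ≡ 57 (mod 61). The other root is 61 − 22 = 39.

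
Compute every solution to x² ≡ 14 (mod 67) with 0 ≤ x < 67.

9, 58

Since 67 ≡ 3 (mod 4), a square root of 14 is 14^((67+1)/4) = 14^17 mod 67.
Repeated squaring: 14^2≡62, 14^4≡25, 14^8≡22, 14^16≡15 (mod 67).
14^17 = 14^(16+1) ≡ 9 (mod 67).
Check: 9² = 81 ≡ 14 (mod 67). The two roots are 9 and 58.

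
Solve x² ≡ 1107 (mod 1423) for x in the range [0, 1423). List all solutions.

608, 815

Since 1423 ≡ 3 (mod 4), a square root of 1107 is 1107^((1423+1)/4) = 1107^356 mod 1423.
Repeated squaring: 1107^2≡246, 1107^4≡750, 1107^8≡415, 1107^16≡42, 1107^32≡341, 1107^64≡1018, 1107^128≡380, 1107^256≡677 (mod 1423).
1107^356 = 1107^(256+64+32+4) ≡ 815 (mod 1423).
Check: 815² = 664225 ≡ 1107 (mod 1423). The two roots are 608 and 815.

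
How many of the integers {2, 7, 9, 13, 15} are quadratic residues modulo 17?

4

(2/17) = +1 → QR.
(7/17) = -1 → non-residue.
(9/17) = +1 → QR.
(13/17) = +1 → QR.
(15/17) = +1 → QR.
Total quadratic residues among the 5: 4.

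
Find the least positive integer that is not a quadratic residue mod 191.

7

(2/191) = +1, so 2 is a residue.
(3/191) = +1, so 3 is a residue.
(4/191) = +1, so 4 is a residue.
(5/191) = +1, so 5 is a residue.
(6/191) = +1, so 6 is a residue.
(7/191) = −1, so 7 is the smallest positive non-residue mod 191.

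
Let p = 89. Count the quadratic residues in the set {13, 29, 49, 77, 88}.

2

(13/89) = -1 → non-residue.
(29/89) = -1 → non-residue.
(49/89) = +1 → QR.
(77/89) = -1 → non-residue.
(88/89) = +1 → QR.
Total quadratic residues among the 5: 2.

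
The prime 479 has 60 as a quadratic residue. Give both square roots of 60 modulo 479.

Since 479 ≡ 3 (mod 4), a square root of 60 is 60^((479+1)/4) = 60^120 mod 479.
Repeated squaring: 60^2≡247, 60^4≡176, 60^8≡320, 60^16≡373, 60^32≡219, 60^64≡61 (mod 479).
60^120 = 60^(64+32+16+8) ≡ 73 (mod 479).
Check: 73² = 5329 ≡ 60 (mod 479). The two roots are 73 and 406.

73, 406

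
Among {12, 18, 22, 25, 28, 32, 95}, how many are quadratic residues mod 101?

3

(12/101) = -1 → non-residue.
(18/101) = -1 → non-residue.
(22/101) = +1 → QR.
(25/101) = +1 → QR.
(28/101) = -1 → non-residue.
(32/101) = -1 → non-residue.
(95/101) = +1 → QR.
Total quadratic residues among the 7: 3.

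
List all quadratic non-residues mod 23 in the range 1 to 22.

5,7,10,11,14,15,17,19,20,21,22

Square k = 1,…,11 (k and 23−k give the same square):
1²=1, 2²=4, 3²=9, 4²=16, 5²≡2, 6²≡13, 7²≡3, 8²≡18, 9²≡12, 10²≡8, 11²≡6 (mod 23).
The residues are {1, 2, 3, 4, 6, 8, 9, 12, 13, 16, 18}; the non-residues are the remaining 11 nonzero classes.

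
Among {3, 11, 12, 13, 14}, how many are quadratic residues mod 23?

(3/23) = +1 → QR.
(11/23) = -1 → non-residue.
(12/23) = +1 → QR.
(13/23) = +1 → QR.
(14/23) = -1 → non-residue.
Total quadratic residues among the 5: 3.

3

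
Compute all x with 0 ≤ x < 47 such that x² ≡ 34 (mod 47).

9, 38

Since 47 ≡ 3 (mod 4), a square root of 34 is 34^((47+1)/4) = 34^12 mod 47.
Repeated squaring: 34^2≡28, 34^4≡32, 34^8≡37 (mod 47).
34^12 = 34^(8+4) ≡ 9 (mod 47).
Check: 9² = 81 ≡ 34 (mod 47). The two roots are 9 and 38.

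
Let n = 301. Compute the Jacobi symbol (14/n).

0

Pull out 2: since 301 ≡ 5 (mod 8), (2/301) = -1.
Reciprocity: 7 ≡ 3 and 301 ≡ 1 (mod 4), so (7/301) = +(301/7).
Reduce top mod 7: now compute (0/7).
Top reduces to 0: gcd > 1, so the symbol is 0.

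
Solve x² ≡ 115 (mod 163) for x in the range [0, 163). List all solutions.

Since 163 ≡ 3 (mod 4), a square root of 115 is 115^((163+1)/4) = 115^41 mod 163.
Repeated squaring: 115^2≡22, 115^4≡158, 115^8≡25, 115^16≡136, 115^32≡77 (mod 163).
115^41 = 115^(32+8+1) ≡ 21 (mod 163).
Check: 21² = 441 ≡ 115 (mod 163). The two roots are 21 and 142.

21, 142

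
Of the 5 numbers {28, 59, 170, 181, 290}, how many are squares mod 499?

(28/499) = -1 → non-residue.
(59/499) = -1 → non-residue.
(170/499) = +1 → QR.
(181/499) = +1 → QR.
(290/499) = -1 → non-residue.
Total quadratic residues among the 5: 2.

2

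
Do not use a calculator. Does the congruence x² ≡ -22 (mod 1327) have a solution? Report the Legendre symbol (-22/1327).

-1

First reduce: -22 ≡ 1305 (mod 1327).
Reciprocity: 1305 ≡ 1 and 1327 ≡ 3 (mod 4), so (1305/1327) = +(1327/1305).
Reduce top mod 1305: now compute (22/1305).
Pull out 2: since 1305 ≡ 1 (mod 8), (2/1305) = +1.
Reciprocity: 11 ≡ 3 and 1305 ≡ 1 (mod 4), so (11/1305) = +(1305/11).
Reduce top mod 11: now compute (7/11).
Reciprocity: 7 ≡ 3 and 11 ≡ 3 (mod 4), so (7/11) = −(11/7).
Reduce top mod 7: now compute (4/7).
Pull out 2^2: since 7 ≡ 7 (mod 8), (2/7) = +1, so (2/7)^2 = +1.
Reached (1/7) = 1. Collecting the sign flips along the way, the symbol is -1.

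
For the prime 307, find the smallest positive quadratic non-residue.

(2/307) = −1, so 2 is the smallest positive non-residue mod 307.

2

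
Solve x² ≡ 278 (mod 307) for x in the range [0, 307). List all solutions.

Since 307 ≡ 3 (mod 4), a square root of 278 is 278^((307+1)/4) = 278^77 mod 307.
Repeated squaring: 278^2≡227, 278^4≡260, 278^8≡60, 278^16≡223, 278^32≡302, 278^64≡25 (mod 307).
278^77 = 278^(64+8+4+1) ≡ 187 (mod 307).
Check: 187² = 34969 ≡ 278 (mod 307). The two roots are 120 and 187.

120, 187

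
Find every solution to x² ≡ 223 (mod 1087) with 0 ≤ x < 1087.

Since 1087 ≡ 3 (mod 4), a square root of 223 is 223^((1087+1)/4) = 223^272 mod 1087.
Repeated squaring: 223^2≡814, 223^4≡613, 223^8≡754, 223^16≡15, 223^32≡225, 223^64≡623, 223^128≡70, 223^256≡552 (mod 1087).
223^272 = 223^(256+16) ≡ 671 (mod 1087).
Check: 671² = 450241 ≡ 223 (mod 1087). The two roots are 416 and 671.

416, 671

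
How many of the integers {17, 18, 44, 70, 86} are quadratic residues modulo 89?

(17/89) = +1 → QR.
(18/89) = +1 → QR.
(44/89) = +1 → QR.
(70/89) = -1 → non-residue.
(86/89) = -1 → non-residue.
Total quadratic residues among the 5: 3.

3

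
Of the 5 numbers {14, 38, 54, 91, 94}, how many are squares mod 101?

(14/101) = +1 → QR.
(38/101) = -1 → non-residue.
(54/101) = +1 → QR.
(91/101) = -1 → non-residue.
(94/101) = -1 → non-residue.
Total quadratic residues among the 5: 2.

2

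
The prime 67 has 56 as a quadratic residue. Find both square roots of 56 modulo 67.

18, 49

Since 67 ≡ 3 (mod 4), a square root of 56 is 56^((67+1)/4) = 56^17 mod 67.
Repeated squaring: 56^2≡54, 56^4≡35, 56^8≡19, 56^16≡26 (mod 67).
56^17 = 56^(16+1) ≡ 49 (mod 67).
Check: 49² = 2401 ≡ 56 (mod 67). The two roots are 18 and 49.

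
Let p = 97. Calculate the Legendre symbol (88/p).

Euler's criterion: (88/97) ≡ 88^48 (mod 97).
88^2 ≡ 81 (mod 97)
88^4 ≡ 62 (mod 97)
88^8 ≡ 61 (mod 97)
88^16 ≡ 35 (mod 97)
88^32 ≡ 61 (mod 97)
88^48 = 88^(32+16) ≡ 1 (mod 97).
Result is 1, so (88/97) = 1.

1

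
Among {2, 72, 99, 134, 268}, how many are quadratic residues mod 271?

5

(2/271) = +1 → QR.
(72/271) = +1 → QR.
(99/271) = +1 → QR.
(134/271) = +1 → QR.
(268/271) = +1 → QR.
Total quadratic residues among the 5: 5.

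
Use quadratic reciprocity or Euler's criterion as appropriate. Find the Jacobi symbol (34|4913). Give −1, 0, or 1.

0

Pull out 2: since 4913 ≡ 1 (mod 8), (2/4913) = +1.
Reciprocity: 17 ≡ 1 and 4913 ≡ 1 (mod 4), so (17/4913) = +(4913/17).
Reduce top mod 17: now compute (0/17).
Top reduces to 0: gcd > 1, so the symbol is 0.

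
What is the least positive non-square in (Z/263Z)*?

(2/263) = +1, so 2 is a residue.
(3/263) = +1, so 3 is a residue.
(4/263) = +1, so 4 is a residue.
(5/263) = −1, so 5 is the smallest positive non-residue mod 263.

5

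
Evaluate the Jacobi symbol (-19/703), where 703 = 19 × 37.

0

First reduce: -19 ≡ 684 (mod 703).
Pull out 2^2: since 703 ≡ 7 (mod 8), (2/703) = +1, so (2/703)^2 = +1.
Reciprocity: 171 ≡ 3 and 703 ≡ 3 (mod 4), so (171/703) = −(703/171).
Reduce top mod 171: now compute (19/171).
Reciprocity: 19 ≡ 3 and 171 ≡ 3 (mod 4), so (19/171) = −(171/19).
Reduce top mod 19: now compute (0/19).
Top reduces to 0: gcd > 1, so the symbol is 0.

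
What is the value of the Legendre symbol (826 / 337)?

-1

First reduce: 826 ≡ 152 (mod 337).
Pull out 2^3: since 337 ≡ 1 (mod 8), (2/337) = +1, so (2/337)^3 = +1.
Reciprocity: 19 ≡ 3 and 337 ≡ 1 (mod 4), so (19/337) = +(337/19).
Reduce top mod 19: now compute (14/19).
Pull out 2: since 19 ≡ 3 (mod 8), (2/19) = -1.
Reciprocity: 7 ≡ 3 and 19 ≡ 3 (mod 4), so (7/19) = −(19/7).
Reduce top mod 7: now compute (5/7).
Reciprocity: 5 ≡ 1 and 7 ≡ 3 (mod 4), so (5/7) = +(7/5).
Reduce top mod 5: now compute (2/5).
Pull out 2: since 5 ≡ 5 (mod 8), (2/5) = -1.
Reached (1/5) = 1. Collecting the sign flips along the way, the symbol is -1.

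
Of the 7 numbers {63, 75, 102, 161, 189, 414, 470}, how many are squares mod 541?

5

(63/541) = +1 → QR.
(75/541) = +1 → QR.
(102/541) = +1 → QR.
(161/541) = +1 → QR.
(189/541) = +1 → QR.
(414/541) = -1 → non-residue.
(470/541) = -1 → non-residue.
Total quadratic residues among the 7: 5.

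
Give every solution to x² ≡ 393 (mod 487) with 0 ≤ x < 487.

82, 405

Since 487 ≡ 3 (mod 4), a square root of 393 is 393^((487+1)/4) = 393^122 mod 487.
Repeated squaring: 393^2≡70, 393^4≡30, 393^8≡413, 393^16≡119, 393^32≡38, 393^64≡470 (mod 487).
393^122 = 393^(64+32+16+8+2) ≡ 82 (mod 487).
Check: 82² = 6724 ≡ 393 (mod 487). The two roots are 82 and 405.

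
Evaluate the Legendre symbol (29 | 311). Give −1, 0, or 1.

-1

Euler's criterion: (29/311) ≡ 29^155 (mod 311).
29^2 ≡ 219 (mod 311)
29^4 ≡ 67 (mod 311)
29^8 ≡ 135 (mod 311)
29^16 ≡ 187 (mod 311)
29^32 ≡ 137 (mod 311)
29^64 ≡ 109 (mod 311)
29^128 ≡ 63 (mod 311)
29^155 = 29^(128+16+8+2+1) ≡ 310 (mod 311).
Result is 310 ≡ −1, so (29/311) = −1.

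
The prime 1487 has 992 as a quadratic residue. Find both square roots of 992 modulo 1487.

Since 1487 ≡ 3 (mod 4), a square root of 992 is 992^((1487+1)/4) = 992^372 mod 1487.
Repeated squaring: 992^2≡1157, 992^4≡349, 992^8≡1354, 992^16≡1332, 992^32≡233, 992^64≡757, 992^128≡554, 992^256≡594 (mod 1487).
992^372 = 992^(256+64+32+16+4) ≡ 217 (mod 1487).
Check: 217² = 47089 ≡ 992 (mod 1487). The two roots are 217 and 1270.

217, 1270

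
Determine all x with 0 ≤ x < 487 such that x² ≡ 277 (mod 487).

Since 487 ≡ 3 (mod 4), a square root of 277 is 277^((487+1)/4) = 277^122 mod 487.
Repeated squaring: 277^2≡270, 277^4≡337, 277^8≡98, 277^16≡351, 277^32≡477, 277^64≡100 (mod 487).
277^122 = 277^(64+32+16+8+2) ≡ 120 (mod 487).
Check: 120² = 14400 ≡ 277 (mod 487). The two roots are 120 and 367.

120, 367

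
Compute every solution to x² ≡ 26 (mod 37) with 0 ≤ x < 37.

10, 27

37 ≡ 1 (mod 4), so we find a root by search.
Trying successive values, 10² = 100 ≡ 26 (mod 37). The other root is 37 − 10 = 27.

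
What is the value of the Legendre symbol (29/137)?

Reciprocity: 29 ≡ 1 and 137 ≡ 1 (mod 4), so (29/137) = +(137/29).
Reduce top mod 29: now compute (21/29).
Reciprocity: 21 ≡ 1 and 29 ≡ 1 (mod 4), so (21/29) = +(29/21).
Reduce top mod 21: now compute (8/21).
Pull out 2^3: since 21 ≡ 5 (mod 8), (2/21) = -1, so (2/21)^3 = -1.
Reached (1/21) = 1. Collecting the sign flips along the way, the symbol is -1.

-1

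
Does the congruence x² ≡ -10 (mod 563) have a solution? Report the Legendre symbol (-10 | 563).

-1

First reduce: -10 ≡ 553 (mod 563).
Reciprocity: 553 ≡ 1 and 563 ≡ 3 (mod 4), so (553/563) = +(563/553).
Reduce top mod 553: now compute (10/553).
Pull out 2: since 553 ≡ 1 (mod 8), (2/553) = +1.
Reciprocity: 5 ≡ 1 and 553 ≡ 1 (mod 4), so (5/553) = +(553/5).
Reduce top mod 5: now compute (3/5).
Reciprocity: 3 ≡ 3 and 5 ≡ 1 (mod 4), so (3/5) = +(5/3).
Reduce top mod 3: now compute (2/3).
Pull out 2: since 3 ≡ 3 (mod 8), (2/3) = -1.
Reached (1/3) = 1. Collecting the sign flips along the way, the symbol is -1.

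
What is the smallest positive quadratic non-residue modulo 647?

(2/647) = +1, so 2 is a residue.
(3/647) = +1, so 3 is a residue.
(4/647) = +1, so 4 is a residue.
(5/647) = −1, so 5 is the smallest positive non-residue mod 647.

5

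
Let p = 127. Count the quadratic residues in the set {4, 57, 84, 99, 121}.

4

(4/127) = +1 → QR.
(57/127) = -1 → non-residue.
(84/127) = +1 → QR.
(99/127) = +1 → QR.
(121/127) = +1 → QR.
Total quadratic residues among the 5: 4.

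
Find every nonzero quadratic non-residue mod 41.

3, 6, 7, 11, 12, 13, 14, 15, 17, 19, 22, 24, 26, 27, 28, 29, 30, 34, 35, 38

Square k = 1,…,20 (k and 41−k give the same square):
1²=1, 2²=4, 3²=9, 4²=16, 5²=25, 6²=36, 7²≡8, 8²≡23, 9²≡40, 10²≡18, 11²≡39, 12²≡21, 13²≡5, 14²≡32, 15²≡20, 16²≡10, 17²≡2, 18²≡37, 19²≡33, 20²≡31 (mod 41).
The residues are {1, 2, 4, 5, 8, 9, 10, 16, 18, 20, 21, 23, 25, 31, 32, 33, 36, 37, 39, 40}; the non-residues are the remaining 20 nonzero classes.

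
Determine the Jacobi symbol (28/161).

0

Pull out 2^2: since 161 ≡ 1 (mod 8), (2/161) = +1, so (2/161)^2 = +1.
Reciprocity: 7 ≡ 3 and 161 ≡ 1 (mod 4), so (7/161) = +(161/7).
Reduce top mod 7: now compute (0/7).
Top reduces to 0: gcd > 1, so the symbol is 0.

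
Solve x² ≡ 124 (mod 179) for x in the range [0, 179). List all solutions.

Since 179 ≡ 3 (mod 4), a square root of 124 is 124^((179+1)/4) = 124^45 mod 179.
Repeated squaring: 124^2≡161, 124^4≡145, 124^8≡82, 124^16≡101, 124^32≡177 (mod 179).
124^45 = 124^(32+8+4+1) ≡ 126 (mod 179).
Check: 126² = 15876 ≡ 124 (mod 179). The two roots are 53 and 126.

53, 126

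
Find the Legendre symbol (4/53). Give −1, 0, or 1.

1

Euler's criterion: (4/53) ≡ 4^26 (mod 53).
4^2 ≡ 16 (mod 53)
4^4 ≡ 44 (mod 53)
4^8 ≡ 28 (mod 53)
4^16 ≡ 42 (mod 53)
4^26 = 4^(16+8+2) ≡ 1 (mod 53).
Result is 1, so (4/53) = 1.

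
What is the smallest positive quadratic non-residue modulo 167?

(2/167) = +1, so 2 is a residue.
(3/167) = +1, so 3 is a residue.
(4/167) = +1, so 4 is a residue.
(5/167) = −1, so 5 is the smallest positive non-residue mod 167.

5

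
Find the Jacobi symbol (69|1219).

0

Reciprocity: 69 ≡ 1 and 1219 ≡ 3 (mod 4), so (69/1219) = +(1219/69).
Reduce top mod 69: now compute (46/69).
Pull out 2: since 69 ≡ 5 (mod 8), (2/69) = -1.
Reciprocity: 23 ≡ 3 and 69 ≡ 1 (mod 4), so (23/69) = +(69/23).
Reduce top mod 23: now compute (0/23).
Top reduces to 0: gcd > 1, so the symbol is 0.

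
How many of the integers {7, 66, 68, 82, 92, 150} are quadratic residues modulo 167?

(7/167) = +1 → QR.
(66/167) = +1 → QR.
(68/167) = -1 → non-residue.
(82/167) = -1 → non-residue.
(92/167) = -1 → non-residue.
(150/167) = +1 → QR.
Total quadratic residues among the 6: 3.

3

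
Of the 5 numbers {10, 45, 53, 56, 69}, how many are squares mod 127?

1

(10/127) = -1 → non-residue.
(45/127) = -1 → non-residue.
(53/127) = -1 → non-residue.
(56/127) = -1 → non-residue.
(69/127) = +1 → QR.
Total quadratic residues among the 5: 1.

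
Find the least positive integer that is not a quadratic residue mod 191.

(2/191) = +1, so 2 is a residue.
(3/191) = +1, so 3 is a residue.
(4/191) = +1, so 4 is a residue.
(5/191) = +1, so 5 is a residue.
(6/191) = +1, so 6 is a residue.
(7/191) = −1, so 7 is the smallest positive non-residue mod 191.

7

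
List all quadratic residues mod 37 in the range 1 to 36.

Square k = 1,…,18 (k and 37−k give the same square):
1²=1, 2²=4, 3²=9, 4²=16, 5²=25, 6²=36, 7²≡12, 8²≡27, 9²≡7, 10²≡26, 11²≡10, 12²≡33, 13²≡21, 14²≡11, 15²≡3, 16²≡34, 17²≡30, 18²≡28 (mod 37).
So the quadratic residues mod 37 are {1, 3, 4, 7, 9, 10, 11, 12, 16, 21, 25, 26, 27, 28, 30, 33, 34, 36}.

1,3,4,7,9,10,11,12,16,21,25,26,27,28,30,33,34,36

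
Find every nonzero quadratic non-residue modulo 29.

Square k = 1,…,14 (k and 29−k give the same square):
1²=1, 2²=4, 3²=9, 4²=16, 5²=25, 6²≡7, 7²≡20, 8²≡6, 9²≡23, 10²≡13, 11²≡5, 12²≡28, 13²≡24, 14²≡22 (mod 29).
The residues are {1, 4, 5, 6, 7, 9, 13, 16, 20, 22, 23, 24, 25, 28}; the non-residues are the remaining 14 nonzero classes.

2 3 8 10 11 12 14 15 17 18 19 21 26 27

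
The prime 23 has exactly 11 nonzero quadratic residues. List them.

1, 2, 3, 4, 6, 8, 9, 12, 13, 16, 18

Square k = 1,…,11 (k and 23−k give the same square):
1²=1, 2²=4, 3²=9, 4²=16, 5²≡2, 6²≡13, 7²≡3, 8²≡18, 9²≡12, 10²≡8, 11²≡6 (mod 23).
So the quadratic residues mod 23 are {1, 2, 3, 4, 6, 8, 9, 12, 13, 16, 18}.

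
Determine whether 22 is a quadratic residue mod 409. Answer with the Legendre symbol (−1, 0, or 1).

-1

Euler's criterion: (22/409) ≡ 22^204 (mod 409).
22^2 ≡ 75 (mod 409)
22^4 ≡ 308 (mod 409)
22^8 ≡ 385 (mod 409)
22^16 ≡ 167 (mod 409)
22^32 ≡ 77 (mod 409)
22^64 ≡ 203 (mod 409)
22^128 ≡ 309 (mod 409)
22^204 = 22^(128+64+8+4) ≡ 408 (mod 409).
Result is 408 ≡ −1, so (22/409) = −1.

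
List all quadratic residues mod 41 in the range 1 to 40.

Square k = 1,…,20 (k and 41−k give the same square):
1²=1, 2²=4, 3²=9, 4²=16, 5²=25, 6²=36, 7²≡8, 8²≡23, 9²≡40, 10²≡18, 11²≡39, 12²≡21, 13²≡5, 14²≡32, 15²≡20, 16²≡10, 17²≡2, 18²≡37, 19²≡33, 20²≡31 (mod 41).
So the quadratic residues mod 41 are {1, 2, 4, 5, 8, 9, 10, 16, 18, 20, 21, 23, 25, 31, 32, 33, 36, 37, 39, 40}.

1, 2, 4, 5, 8, 9, 10, 16, 18, 20, 21, 23, 25, 31, 32, 33, 36, 37, 39, 40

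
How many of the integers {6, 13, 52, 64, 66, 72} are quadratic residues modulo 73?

(6/73) = +1 → QR.
(13/73) = -1 → non-residue.
(52/73) = -1 → non-residue.
(64/73) = +1 → QR.
(66/73) = -1 → non-residue.
(72/73) = +1 → QR.
Total quadratic residues among the 6: 3.

3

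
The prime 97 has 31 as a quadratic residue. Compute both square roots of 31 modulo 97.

15, 82

97 ≡ 1 (mod 4), so we find a root by search.
Trying successive values, 15² = 225 ≡ 31 (mod 97). The other root is 97 − 15 = 82.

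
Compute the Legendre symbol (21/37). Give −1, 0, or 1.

Euler's criterion: (21/37) ≡ 21^18 (mod 37).
21^2 ≡ 34 (mod 37)
21^4 ≡ 9 (mod 37)
21^8 ≡ 7 (mod 37)
21^16 ≡ 12 (mod 37)
21^18 = 21^(16+2) ≡ 1 (mod 37).
Result is 1, so (21/37) = 1.

1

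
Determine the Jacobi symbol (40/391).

Pull out 2^3: since 391 ≡ 7 (mod 8), (2/391) = +1, so (2/391)^3 = +1.
Reciprocity: 5 ≡ 1 and 391 ≡ 3 (mod 4), so (5/391) = +(391/5).
Reduce top mod 5: now compute (1/5).
Reached (1/5) = 1. Collecting the sign flips along the way, the symbol is +1.

1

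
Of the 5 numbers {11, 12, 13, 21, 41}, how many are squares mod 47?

(11/47) = -1 → non-residue.
(12/47) = +1 → QR.
(13/47) = -1 → non-residue.
(21/47) = +1 → QR.
(41/47) = -1 → non-residue.
Total quadratic residues among the 5: 2.

2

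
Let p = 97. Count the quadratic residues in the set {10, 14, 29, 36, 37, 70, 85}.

3

(10/97) = -1 → non-residue.
(14/97) = -1 → non-residue.
(29/97) = -1 → non-residue.
(36/97) = +1 → QR.
(37/97) = -1 → non-residue.
(70/97) = +1 → QR.
(85/97) = +1 → QR.
Total quadratic residues among the 7: 3.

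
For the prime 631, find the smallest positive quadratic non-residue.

(2/631) = +1, so 2 is a residue.
(3/631) = −1, so 3 is the smallest positive non-residue mod 631.

3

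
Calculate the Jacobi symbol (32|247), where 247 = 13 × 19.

1

Pull out 2^5: since 247 ≡ 7 (mod 8), (2/247) = +1, so (2/247)^5 = +1.
Reached (1/247) = 1. Collecting the sign flips along the way, the symbol is +1.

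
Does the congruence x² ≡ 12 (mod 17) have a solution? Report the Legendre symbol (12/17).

Euler's criterion: (12/17) ≡ 12^8 (mod 17).
12^2 ≡ 8 (mod 17)
12^4 ≡ 13 (mod 17)
12^8 ≡ 16 (mod 17)
12^8 = 12^(8) ≡ 16 (mod 17).
Result is 16 ≡ −1, so (12/17) = −1.

-1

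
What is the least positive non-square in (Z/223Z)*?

(2/223) = +1, so 2 is a residue.
(3/223) = −1, so 3 is the smallest positive non-residue mod 223.

3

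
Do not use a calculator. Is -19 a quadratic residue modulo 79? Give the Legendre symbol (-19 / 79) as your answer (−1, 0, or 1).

Euler's criterion: (-19/79) ≡ 60^39 (mod 79).
60^2 ≡ 45 (mod 79)
60^4 ≡ 50 (mod 79)
60^8 ≡ 51 (mod 79)
60^16 ≡ 73 (mod 79)
60^32 ≡ 36 (mod 79)
60^39 = 60^(32+4+2+1) ≡ 78 (mod 79).
Result is 78 ≡ −1, so (-19/79) = −1.

-1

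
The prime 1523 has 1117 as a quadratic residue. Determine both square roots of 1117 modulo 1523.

700, 823

Since 1523 ≡ 3 (mod 4), a square root of 1117 is 1117^((1523+1)/4) = 1117^381 mod 1523.
Repeated squaring: 1117^2≡352, 1117^4≡541, 1117^8≡265, 1117^16≡167, 1117^32≡475, 1117^64≡221, 1117^128≡105, 1117^256≡364 (mod 1523).
1117^381 = 1117^(256+64+32+16+8+4+1) ≡ 823 (mod 1523).
Check: 823² = 677329 ≡ 1117 (mod 1523). The two roots are 700 and 823.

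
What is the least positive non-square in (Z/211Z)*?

(2/211) = −1, so 2 is the smallest positive non-residue mod 211.

2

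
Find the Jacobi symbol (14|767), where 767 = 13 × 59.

Pull out 2: since 767 ≡ 7 (mod 8), (2/767) = +1.
Reciprocity: 7 ≡ 3 and 767 ≡ 3 (mod 4), so (7/767) = −(767/7).
Reduce top mod 7: now compute (4/7).
Pull out 2^2: since 7 ≡ 7 (mod 8), (2/7) = +1, so (2/7)^2 = +1.
Reached (1/7) = 1. Collecting the sign flips along the way, the symbol is -1.

-1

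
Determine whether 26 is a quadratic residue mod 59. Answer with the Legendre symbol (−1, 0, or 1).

1

Euler's criterion: (26/59) ≡ 26^29 (mod 59).
26^2 ≡ 27 (mod 59)
26^4 ≡ 21 (mod 59)
26^8 ≡ 28 (mod 59)
26^16 ≡ 17 (mod 59)
26^29 = 26^(16+8+4+1) ≡ 1 (mod 59).
Result is 1, so (26/59) = 1.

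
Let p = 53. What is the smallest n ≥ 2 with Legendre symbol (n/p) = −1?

(2/53) = −1, so 2 is the smallest positive non-residue mod 53.

2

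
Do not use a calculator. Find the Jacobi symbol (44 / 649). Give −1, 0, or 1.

Pull out 2^2: since 649 ≡ 1 (mod 8), (2/649) = +1, so (2/649)^2 = +1.
Reciprocity: 11 ≡ 3 and 649 ≡ 1 (mod 4), so (11/649) = +(649/11).
Reduce top mod 11: now compute (0/11).
Top reduces to 0: gcd > 1, so the symbol is 0.

0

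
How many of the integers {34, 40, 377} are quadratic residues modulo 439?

(34/439) = -1 → non-residue.
(40/439) = +1 → QR.
(377/439) = +1 → QR.
Total quadratic residues among the 3: 2.

2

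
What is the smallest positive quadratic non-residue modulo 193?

(2/193) = +1, so 2 is a residue.
(3/193) = +1, so 3 is a residue.
(4/193) = +1, so 4 is a residue.
(5/193) = −1, so 5 is the smallest positive non-residue mod 193.

5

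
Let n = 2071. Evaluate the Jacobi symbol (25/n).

Reciprocity: 25 ≡ 1 and 2071 ≡ 3 (mod 4), so (25/2071) = +(2071/25).
Reduce top mod 25: now compute (21/25).
Reciprocity: 21 ≡ 1 and 25 ≡ 1 (mod 4), so (21/25) = +(25/21).
Reduce top mod 21: now compute (4/21).
Pull out 2^2: since 21 ≡ 5 (mod 8), (2/21) = -1, so (2/21)^2 = +1.
Reached (1/21) = 1. Collecting the sign flips along the way, the symbol is +1.

1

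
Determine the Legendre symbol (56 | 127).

Pull out 2^3: since 127 ≡ 7 (mod 8), (2/127) = +1, so (2/127)^3 = +1.
Reciprocity: 7 ≡ 3 and 127 ≡ 3 (mod 4), so (7/127) = −(127/7).
Reduce top mod 7: now compute (1/7).
Reached (1/7) = 1. Collecting the sign flips along the way, the symbol is -1.

-1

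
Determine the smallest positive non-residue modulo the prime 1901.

2

(2/1901) = −1, so 2 is the smallest positive non-residue mod 1901.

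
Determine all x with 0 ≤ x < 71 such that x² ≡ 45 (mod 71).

Since 71 ≡ 3 (mod 4), a square root of 45 is 45^((71+1)/4) = 45^18 mod 71.
Repeated squaring: 45^2≡37, 45^4≡20, 45^8≡45, 45^16≡37 (mod 71).
45^18 = 45^(16+2) ≡ 20 (mod 71).
Check: 20² = 400 ≡ 45 (mod 71). The two roots are 20 and 51.

20, 51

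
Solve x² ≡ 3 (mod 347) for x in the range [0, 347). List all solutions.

95, 252

Since 347 ≡ 3 (mod 4), a square root of 3 is 3^((347+1)/4) = 3^87 mod 347.
Repeated squaring: 3^2≡9, 3^4≡81, 3^8≡315, 3^16≡330, 3^32≡289, 3^64≡241 (mod 347).
3^87 = 3^(64+16+4+2+1) ≡ 95 (mod 347).
Check: 95² = 9025 ≡ 3 (mod 347). The two roots are 95 and 252.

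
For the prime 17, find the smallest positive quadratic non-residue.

3

(2/17) = +1, so 2 is a residue.
(3/17) = −1, so 3 is the smallest positive non-residue mod 17.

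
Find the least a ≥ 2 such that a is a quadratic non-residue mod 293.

(2/293) = −1, so 2 is the smallest positive non-residue mod 293.

2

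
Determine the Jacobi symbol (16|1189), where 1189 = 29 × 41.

Pull out 2^4: since 1189 ≡ 5 (mod 8), (2/1189) = -1, so (2/1189)^4 = +1.
Reached (1/1189) = 1. Collecting the sign flips along the way, the symbol is +1.

1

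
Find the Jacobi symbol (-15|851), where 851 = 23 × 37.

First reduce: -15 ≡ 836 (mod 851).
Pull out 2^2: since 851 ≡ 3 (mod 8), (2/851) = -1, so (2/851)^2 = +1.
Reciprocity: 209 ≡ 1 and 851 ≡ 3 (mod 4), so (209/851) = +(851/209).
Reduce top mod 209: now compute (15/209).
Reciprocity: 15 ≡ 3 and 209 ≡ 1 (mod 4), so (15/209) = +(209/15).
Reduce top mod 15: now compute (14/15).
Pull out 2: since 15 ≡ 7 (mod 8), (2/15) = +1.
Reciprocity: 7 ≡ 3 and 15 ≡ 3 (mod 4), so (7/15) = −(15/7).
Reduce top mod 7: now compute (1/7).
Reached (1/7) = 1. Collecting the sign flips along the way, the symbol is -1.

-1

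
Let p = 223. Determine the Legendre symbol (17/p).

1

Euler's criterion: (17/223) ≡ 17^111 (mod 223).
17^2 ≡ 66 (mod 223)
17^4 ≡ 119 (mod 223)
17^8 ≡ 112 (mod 223)
17^16 ≡ 56 (mod 223)
17^32 ≡ 14 (mod 223)
17^64 ≡ 196 (mod 223)
17^111 = 17^(64+32+8+4+2+1) ≡ 1 (mod 223).
Result is 1, so (17/223) = 1.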